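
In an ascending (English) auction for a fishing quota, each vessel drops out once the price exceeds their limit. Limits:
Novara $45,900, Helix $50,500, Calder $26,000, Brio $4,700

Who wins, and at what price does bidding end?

Helix wins at $45,900

Rule: the price rises until one bidder remains; the winner pays the price at which the last rival dropped out.
Limits ranked: 50,500 (Helix) > 45,900 (Novara) > 26,000 (Calder) > 4,700 (Brio)
Once the price passes $45,900, only Helix is left; the hammer falls at Novara's limit of $45,900.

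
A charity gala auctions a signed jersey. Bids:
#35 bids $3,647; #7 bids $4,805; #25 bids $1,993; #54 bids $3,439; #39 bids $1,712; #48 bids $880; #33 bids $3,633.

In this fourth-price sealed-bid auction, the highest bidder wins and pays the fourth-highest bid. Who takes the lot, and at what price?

#7 pays $3,439

Sorting bids: 4,805 (#7) > 3,647 (#35) > 3,633 (#33) > 3,439 (#54) > 1,993 (#25) > 1,712 (#39) > …
#7 is highest; pays the fourth-highest bid, $3,439.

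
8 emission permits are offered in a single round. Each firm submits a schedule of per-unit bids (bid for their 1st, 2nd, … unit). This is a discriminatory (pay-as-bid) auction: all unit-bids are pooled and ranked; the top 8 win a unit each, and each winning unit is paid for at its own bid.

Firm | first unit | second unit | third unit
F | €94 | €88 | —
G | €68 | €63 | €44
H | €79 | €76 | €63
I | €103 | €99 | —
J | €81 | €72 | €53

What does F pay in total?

All unit-bids, highest first — top 8: 103 (I-1), 99 (I-2), 94 (F-1), 88 (F-2), 81 (J-1), 79 (H-1), 76 (H-2), 72 (J-2)
Next rejected bid: €68 (not a price — pay-as-bid).
F's winning unit-bids: 94 + 88 = €182.

F pays €182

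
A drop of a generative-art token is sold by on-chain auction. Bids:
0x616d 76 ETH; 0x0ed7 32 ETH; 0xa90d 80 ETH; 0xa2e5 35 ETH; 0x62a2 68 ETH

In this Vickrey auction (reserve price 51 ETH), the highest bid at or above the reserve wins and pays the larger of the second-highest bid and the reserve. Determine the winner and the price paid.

0xa90d pays 76 ETH

Bids ranked: 80 (0xa90d) > 76 (0x616d) > 68 (0x62a2) > 35 (0xa2e5) > 32 (0x0ed7)
Highest eligible bid: 0xa90d at 80 ETH.
max(second-highest 76 ETH, reserve 51 ETH) = 76 ETH; the reserve does not bind.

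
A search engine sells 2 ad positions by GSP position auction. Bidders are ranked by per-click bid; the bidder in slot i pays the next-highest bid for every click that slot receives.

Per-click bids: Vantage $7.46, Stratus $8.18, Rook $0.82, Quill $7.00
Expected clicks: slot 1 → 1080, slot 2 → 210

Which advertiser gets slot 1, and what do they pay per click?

Ranked by bid: $8.18 (Stratus) > $7.46 (Vantage) > $7.00 (Quill) > …
Slot 1 goes to the first-ranked bidder, Stratus, who pays the next bid down: $7.46/click.

Stratus; $7.46 per click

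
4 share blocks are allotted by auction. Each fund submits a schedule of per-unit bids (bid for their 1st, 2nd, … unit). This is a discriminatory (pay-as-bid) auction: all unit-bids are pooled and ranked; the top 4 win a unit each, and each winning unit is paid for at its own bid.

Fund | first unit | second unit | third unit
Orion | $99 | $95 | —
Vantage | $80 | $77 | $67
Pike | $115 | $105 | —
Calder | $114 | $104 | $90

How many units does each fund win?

Calder 2, Pike 2

All unit-bids, highest first — top 4: 115 (Pike-1), 114 (Calder-1), 105 (Pike-2), 104 (Calder-2)
Next rejected bid: $99 (not a price — pay-as-bid).
Allocation: Calder 2, Pike 2.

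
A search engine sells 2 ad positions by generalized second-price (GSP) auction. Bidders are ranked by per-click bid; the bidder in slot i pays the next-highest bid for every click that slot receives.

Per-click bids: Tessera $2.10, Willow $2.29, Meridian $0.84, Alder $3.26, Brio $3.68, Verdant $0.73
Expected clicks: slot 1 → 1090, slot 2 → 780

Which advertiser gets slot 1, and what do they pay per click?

Per-click bids in order: $3.68 (Brio) > $3.26 (Alder) > $2.29 (Willow) > …
Slot 1 goes to the first-ranked bidder, Brio, who pays the next bid down: $3.26/click.

Brio; $3.26 per click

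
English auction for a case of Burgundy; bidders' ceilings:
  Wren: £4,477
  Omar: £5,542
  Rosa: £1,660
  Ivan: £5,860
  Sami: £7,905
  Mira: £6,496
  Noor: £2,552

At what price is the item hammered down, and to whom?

Limits in order: 7,905 (Sami) > 6,496 (Mira) > 5,860 (Ivan) > 5,542 (Omar) > 4,477 (Wren) > 2,552 (Noor) > …
Bidding ends when Mira exits at £6,496; Sami takes it.

Sami wins at £6,496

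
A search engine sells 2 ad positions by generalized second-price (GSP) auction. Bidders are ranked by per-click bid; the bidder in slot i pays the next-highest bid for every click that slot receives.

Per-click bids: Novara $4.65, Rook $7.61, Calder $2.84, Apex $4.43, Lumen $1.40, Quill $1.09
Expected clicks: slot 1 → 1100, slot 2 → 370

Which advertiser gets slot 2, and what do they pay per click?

Novara; $4.43 per click

Per-click bids in order: $7.61 (Rook) > $4.65 (Novara) > $4.43 (Apex) > …
Slot 2 goes to the second-ranked bidder, Novara, who pays the next bid down: $4.43/click.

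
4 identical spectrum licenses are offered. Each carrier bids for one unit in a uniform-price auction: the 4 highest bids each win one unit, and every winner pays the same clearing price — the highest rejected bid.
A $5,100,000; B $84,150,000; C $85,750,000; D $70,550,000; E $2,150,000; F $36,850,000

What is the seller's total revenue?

Bids ranked high→low: 85,750,000 (C), 84,150,000 (B), 70,550,000 (D), 36,850,000 (F), 5,100,000 (A), 2,150,000 (E)
Top 4: C, B, D, F.
Highest unsuccessful bid: $5,100,000 → clearing price.
Total revenue = 4 × $5,100,000 = $20,400,000.

Total revenue: $20,400,000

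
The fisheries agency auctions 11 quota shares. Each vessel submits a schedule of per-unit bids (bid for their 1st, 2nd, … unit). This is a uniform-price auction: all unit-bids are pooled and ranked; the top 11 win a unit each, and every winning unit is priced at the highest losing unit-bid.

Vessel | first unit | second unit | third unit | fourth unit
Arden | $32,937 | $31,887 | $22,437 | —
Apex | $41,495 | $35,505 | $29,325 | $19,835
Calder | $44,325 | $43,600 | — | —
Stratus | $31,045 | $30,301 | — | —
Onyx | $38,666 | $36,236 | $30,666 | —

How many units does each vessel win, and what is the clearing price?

All unit-bids, highest first — top 11: 44,325 (Calder-1), 43,600 (Calder-2), 41,495 (Apex-1), 38,666 (Onyx-1), 36,236 (Onyx-2), 35,505 (Apex-2), 32,937 (Arden-1), 31,887 (Arden-2), 31,045 (Stratus-1), 30,666 (Onyx-3), 30,301 (Stratus-2)
Highest rejected unit-bid = $29,325.
Allocation: Apex 2, Arden 2, Calder 2, Onyx 3, Stratus 2.

Apex 2, Arden 2, Calder 2, Onyx 3, Stratus 2; clearing price $29,325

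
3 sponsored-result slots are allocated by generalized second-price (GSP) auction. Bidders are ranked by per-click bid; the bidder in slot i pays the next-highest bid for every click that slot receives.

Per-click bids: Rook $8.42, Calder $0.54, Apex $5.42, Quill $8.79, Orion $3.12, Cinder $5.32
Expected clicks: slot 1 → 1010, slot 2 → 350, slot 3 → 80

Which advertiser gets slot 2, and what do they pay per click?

Rook; $5.42 per click

Per-click bids in order: $8.79 (Quill) > $8.42 (Rook) > $5.42 (Apex) > $5.32 (Cinder) > …
Slot 2 goes to the second-ranked bidder, Rook, who pays the next bid down: $5.42/click.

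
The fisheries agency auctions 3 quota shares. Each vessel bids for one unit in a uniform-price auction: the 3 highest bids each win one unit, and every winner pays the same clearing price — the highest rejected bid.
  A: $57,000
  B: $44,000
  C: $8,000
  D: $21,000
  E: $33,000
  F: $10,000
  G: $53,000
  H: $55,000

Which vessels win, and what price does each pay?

Bids ranked high→low: 57,000 (A), 55,000 (H), 53,000 (G), 44,000 (B), 33,000 (E), …
Winners (3 units): A, H, G.
First losing bid is B's $44,000, which sets the uniform price.

A, H, G; each pays $44,000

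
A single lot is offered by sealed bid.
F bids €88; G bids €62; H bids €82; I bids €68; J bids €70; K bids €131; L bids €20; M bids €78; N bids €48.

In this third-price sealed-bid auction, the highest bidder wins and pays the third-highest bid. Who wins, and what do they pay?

K pays €82

Bids in order: 131 (K) > 88 (F) > 82 (H) > 78 (M) > 70 (J) > 68 (I) > …
K is highest; pays the third-highest bid, €82.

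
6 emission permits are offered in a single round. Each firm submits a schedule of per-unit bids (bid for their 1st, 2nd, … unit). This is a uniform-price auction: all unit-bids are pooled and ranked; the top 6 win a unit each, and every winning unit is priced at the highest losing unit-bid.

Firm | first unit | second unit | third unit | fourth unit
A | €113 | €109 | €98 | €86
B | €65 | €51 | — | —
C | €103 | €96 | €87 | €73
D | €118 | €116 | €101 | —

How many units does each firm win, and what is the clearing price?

A 2, C 1, D 3; clearing price €98

Merging the schedules and taking the best 6: 118 (D-1), 116 (D-2), 113 (A-1), 109 (A-2), 103 (C-1), 101 (D-3)
First bid not allocated: €98.
Allocation: A 2, C 1, D 3.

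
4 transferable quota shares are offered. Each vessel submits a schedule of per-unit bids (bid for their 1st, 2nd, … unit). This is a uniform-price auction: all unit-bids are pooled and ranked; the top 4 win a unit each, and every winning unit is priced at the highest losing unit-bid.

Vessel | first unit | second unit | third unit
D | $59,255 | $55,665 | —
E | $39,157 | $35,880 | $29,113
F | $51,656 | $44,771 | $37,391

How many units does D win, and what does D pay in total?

D: 2 units, pays $78,314

All unit-bids, highest first — top 4: 59,255 (D-1), 55,665 (D-2), 51,656 (F-1), 44,771 (F-2)
First bid not allocated: $39,157.
D wins 2 unit(s) at $39,157 each.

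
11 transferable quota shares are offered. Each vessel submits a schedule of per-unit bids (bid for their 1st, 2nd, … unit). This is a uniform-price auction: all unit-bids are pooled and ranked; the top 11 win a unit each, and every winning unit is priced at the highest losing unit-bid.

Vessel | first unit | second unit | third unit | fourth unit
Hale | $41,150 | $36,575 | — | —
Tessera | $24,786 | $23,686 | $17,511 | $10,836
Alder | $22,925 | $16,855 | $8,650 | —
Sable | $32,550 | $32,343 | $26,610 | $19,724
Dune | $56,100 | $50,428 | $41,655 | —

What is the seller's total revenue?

Merging the schedules and taking the best 11: 56,100 (Dune-1), 50,428 (Dune-2), 41,655 (Dune-3), 41,150 (Hale-1), 36,575 (Hale-2), 32,550 (Sable-1), 32,343 (Sable-2), 26,610 (Sable-3), 24,786 (Tessera-1), 23,686 (Tessera-2), 22,925 (Alder-1)
Highest rejected unit-bid = $19,724.
Allocation: Alder 1, Dune 3, Hale 2, Sable 3, Tessera 2. Every unit priced at $19,724.
Revenue = 11 × 19,724 = $216,964.

Total revenue: $216,964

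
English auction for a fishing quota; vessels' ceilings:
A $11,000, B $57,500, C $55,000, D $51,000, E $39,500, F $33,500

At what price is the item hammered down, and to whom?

Limits ranked: 57,500 (B) > 55,000 (C) > 51,000 (D) > 39,500 (E) > 33,500 (F) > 11,000 (A)
C is the last rival to drop out, at $55,000; B remains and wins at that price.

B wins at $55,000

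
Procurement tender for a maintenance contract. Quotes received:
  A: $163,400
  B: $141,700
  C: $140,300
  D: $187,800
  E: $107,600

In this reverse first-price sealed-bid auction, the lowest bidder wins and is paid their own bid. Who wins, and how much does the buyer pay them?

E is paid $107,600

Bids ranked: 107,600 (E) < 140,300 (C) < 141,700 (B) < 163,400 (A) < 187,800 (D)
E is lowest → is paid own bid, $107,600.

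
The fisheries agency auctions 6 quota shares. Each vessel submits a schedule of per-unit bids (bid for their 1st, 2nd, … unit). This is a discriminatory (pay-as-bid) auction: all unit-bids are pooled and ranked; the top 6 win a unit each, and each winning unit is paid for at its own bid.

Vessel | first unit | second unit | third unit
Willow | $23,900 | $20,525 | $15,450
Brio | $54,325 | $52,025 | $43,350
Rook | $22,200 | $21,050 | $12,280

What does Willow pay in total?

All unit-bids, highest first — top 6: 54,325 (Brio-1), 52,025 (Brio-2), 43,350 (Brio-3), 23,900 (Willow-1), 22,200 (Rook-1), 21,050 (Rook-2)
Next rejected bid: $20,525 (not a price — pay-as-bid).
Willow's winning unit-bids: 23,900 = $23,900.

Willow pays $23,900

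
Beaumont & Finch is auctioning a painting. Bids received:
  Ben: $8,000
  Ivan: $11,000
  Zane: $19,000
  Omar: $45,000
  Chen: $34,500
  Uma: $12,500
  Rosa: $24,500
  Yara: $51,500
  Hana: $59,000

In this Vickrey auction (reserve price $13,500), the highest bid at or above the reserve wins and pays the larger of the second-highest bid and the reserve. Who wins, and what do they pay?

Vickrey auction (reserve price $13,500): the highest bid at or above the reserve wins and pays the larger of the second-highest bid and the reserve.
Bids ranked: 59,000 (Hana) > 51,500 (Yara) > 45,000 (Omar) > 34,500 (Chen) > 24,500 (Rosa) > 19,000 (Zane) > …
Hana has the top bid at or above the reserve ($59,000).
max(second-highest $51,500, reserve $13,500) = $51,500; the reserve does not bind.

Hana pays $51,500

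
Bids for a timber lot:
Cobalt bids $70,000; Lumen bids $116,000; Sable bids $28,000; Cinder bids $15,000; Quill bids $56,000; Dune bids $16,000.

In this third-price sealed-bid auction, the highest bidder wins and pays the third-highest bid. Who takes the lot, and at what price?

Sorting bids: 116,000 (Lumen) > 70,000 (Cobalt) > 56,000 (Quill) > 28,000 (Sable) > 16,000 (Dune) > 15,000 (Cinder)
Lumen is highest; pays the third-highest bid, $56,000.

Lumen pays $56,000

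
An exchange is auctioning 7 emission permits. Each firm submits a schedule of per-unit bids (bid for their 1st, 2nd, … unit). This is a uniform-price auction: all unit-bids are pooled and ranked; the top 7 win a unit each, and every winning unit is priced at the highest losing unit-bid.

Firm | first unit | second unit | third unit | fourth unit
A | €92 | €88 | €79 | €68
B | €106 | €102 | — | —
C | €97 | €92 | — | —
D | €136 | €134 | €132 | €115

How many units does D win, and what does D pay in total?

Pooled unit-bids ranked (top 7): 136 (D-1), 134 (D-2), 132 (D-3), 115 (D-4), 106 (B-1), 102 (B-2), 97 (C-1)
Highest rejected unit-bid = €92.
D wins 4 unit(s) at €92 each.

D: 4 units, pays €368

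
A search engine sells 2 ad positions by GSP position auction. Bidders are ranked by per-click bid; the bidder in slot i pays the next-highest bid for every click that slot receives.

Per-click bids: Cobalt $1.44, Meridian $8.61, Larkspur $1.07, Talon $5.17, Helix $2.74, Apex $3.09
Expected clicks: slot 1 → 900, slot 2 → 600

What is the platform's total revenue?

Total revenue: $6507.00

Ranked by bid: $8.61 (Meridian) > $5.17 (Talon) > $3.09 (Apex) > …
Slot 1: Meridian pays $5.17 × 900 = $4653.00
Slot 2: Talon pays $3.09 × 600 = $1854.00
Total = $6507.00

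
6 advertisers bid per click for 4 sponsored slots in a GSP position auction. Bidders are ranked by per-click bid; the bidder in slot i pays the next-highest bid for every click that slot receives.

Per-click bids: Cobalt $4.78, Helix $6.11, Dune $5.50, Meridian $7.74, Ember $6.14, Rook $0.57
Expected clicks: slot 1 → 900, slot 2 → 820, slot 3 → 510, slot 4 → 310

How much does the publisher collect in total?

Per-click bids in order: $7.74 (Meridian) > $6.14 (Ember) > $6.11 (Helix) > $5.50 (Dune) > $4.78 (Cobalt) > …
Slot 1: Meridian pays $6.14 × 900 = $5526.00
Slot 2: Ember pays $6.11 × 820 = $5010.20
Slot 3: Helix pays $5.50 × 510 = $2805.00
Slot 4: Dune pays $4.78 × 310 = $1481.80
Total = $14823.00

Total revenue: $14823.00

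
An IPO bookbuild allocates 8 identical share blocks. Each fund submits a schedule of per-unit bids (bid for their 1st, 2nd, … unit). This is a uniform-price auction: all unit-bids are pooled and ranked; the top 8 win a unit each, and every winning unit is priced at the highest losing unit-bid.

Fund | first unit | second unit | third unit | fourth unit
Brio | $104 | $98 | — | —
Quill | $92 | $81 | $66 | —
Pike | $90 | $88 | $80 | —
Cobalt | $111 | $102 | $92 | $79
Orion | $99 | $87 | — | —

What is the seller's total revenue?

All unit-bids, highest first — top 8: 111 (Cobalt-1), 104 (Brio-1), 102 (Cobalt-2), 99 (Orion-1), 98 (Brio-2), 92 (Quill-1), 92 (Cobalt-3), 90 (Pike-1)
The (k+1)-th unit-bid is $88.
Allocation: Brio 2, Cobalt 3, Orion 1, Pike 1, Quill 1. Every unit priced at $88.
Revenue = 8 × 88 = $704.

Total revenue: $704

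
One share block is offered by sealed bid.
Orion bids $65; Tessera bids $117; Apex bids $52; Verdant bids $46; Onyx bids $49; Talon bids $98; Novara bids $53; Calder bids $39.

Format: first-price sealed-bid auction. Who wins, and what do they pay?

Bids ranked: 117 (Tessera) > 98 (Talon) > 65 (Orion) > 53 (Novara) > 52 (Apex) > 49 (Onyx) > …
Tessera has the highest bid and pays exactly that: $117.

Tessera pays $117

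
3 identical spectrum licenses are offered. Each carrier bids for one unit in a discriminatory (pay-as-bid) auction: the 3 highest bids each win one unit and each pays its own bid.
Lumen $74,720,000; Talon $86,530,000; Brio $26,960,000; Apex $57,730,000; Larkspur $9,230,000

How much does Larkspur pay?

Sorting: 86,530,000 (Talon), 74,720,000 (Lumen), 57,730,000 (Apex), 26,960,000 (Brio), 9,230,000 (Larkspur)
The 3 highest are Talon, Lumen, Apex.
Larkspur does not win → $0.

Larkspur pays $0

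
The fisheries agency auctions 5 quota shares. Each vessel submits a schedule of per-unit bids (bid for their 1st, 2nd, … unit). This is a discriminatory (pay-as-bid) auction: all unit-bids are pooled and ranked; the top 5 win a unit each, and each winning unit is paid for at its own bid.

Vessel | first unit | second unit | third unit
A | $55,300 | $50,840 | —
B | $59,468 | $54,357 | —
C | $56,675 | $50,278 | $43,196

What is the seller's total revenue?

Merging the schedules and taking the best 5: 59,468 (B-1), 56,675 (C-1), 55,300 (A-1), 54,357 (B-2), 50,840 (A-2)
Next rejected bid: $50,278 (not a price — pay-as-bid).
Each winning unit pays its own bid.
Revenue = 59,468 + 56,675 + 55,300 + 54,357 + 50,840 = $276,640.

Total revenue: $276,640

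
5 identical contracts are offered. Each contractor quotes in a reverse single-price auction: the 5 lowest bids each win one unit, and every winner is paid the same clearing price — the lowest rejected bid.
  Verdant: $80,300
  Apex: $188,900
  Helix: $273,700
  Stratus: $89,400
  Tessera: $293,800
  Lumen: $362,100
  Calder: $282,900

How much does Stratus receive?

Bids ranked low→high: 80,300 (Verdant), 89,400 (Stratus), 188,900 (Apex), 273,700 (Helix), 282,900 (Calder), 293,800 (Tessera), 362,100 (Lumen)
Lowest 5: Verdant, Stratus, Apex, Helix, Calder.
Clearing price = lowest rejected bid = $293,800.
Stratus wins → is paid $293,800.

Stratus is paid $293,800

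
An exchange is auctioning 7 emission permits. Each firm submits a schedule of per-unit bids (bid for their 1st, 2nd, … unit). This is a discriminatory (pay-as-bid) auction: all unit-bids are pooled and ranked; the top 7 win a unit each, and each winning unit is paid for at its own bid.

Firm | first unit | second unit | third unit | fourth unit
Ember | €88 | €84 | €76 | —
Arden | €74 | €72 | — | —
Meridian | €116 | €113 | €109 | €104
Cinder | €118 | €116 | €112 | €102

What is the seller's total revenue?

Total revenue: €788

Pooled unit-bids ranked (top 7): 118 (Cinder-1), 116 (Meridian-1), 116 (Cinder-2), 113 (Meridian-2), 112 (Cinder-3), 109 (Meridian-3), 104 (Meridian-4)
Next rejected bid: €102 (not a price — pay-as-bid).
Each winning unit pays its own bid.
Revenue = 118 + 116 + 116 + 113 + 112 + 109 + 104 = €788.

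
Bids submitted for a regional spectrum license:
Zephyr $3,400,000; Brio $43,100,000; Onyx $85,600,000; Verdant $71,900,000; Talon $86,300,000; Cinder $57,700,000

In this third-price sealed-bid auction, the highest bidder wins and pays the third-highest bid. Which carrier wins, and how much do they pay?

Sorting bids: 86,300,000 (Talon) > 85,600,000 (Onyx) > 71,900,000 (Verdant) > 57,700,000 (Cinder) > 43,100,000 (Brio) > 3,400,000 (Zephyr)
Talon is highest; pays the third-highest bid, $71,900,000.

Talon pays $71,900,000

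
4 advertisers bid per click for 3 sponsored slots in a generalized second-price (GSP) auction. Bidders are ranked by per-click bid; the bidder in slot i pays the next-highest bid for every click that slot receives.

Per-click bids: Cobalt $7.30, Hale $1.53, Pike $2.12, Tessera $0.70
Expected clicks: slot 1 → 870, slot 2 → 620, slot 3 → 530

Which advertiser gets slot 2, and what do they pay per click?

Sorting advertisers: $7.30 (Cobalt) > $2.12 (Pike) > $1.53 (Hale) > $0.70 (Tessera)
Slot 2 goes to the second-ranked bidder, Pike, who pays the next bid down: $1.53/click.

Pike; $1.53 per click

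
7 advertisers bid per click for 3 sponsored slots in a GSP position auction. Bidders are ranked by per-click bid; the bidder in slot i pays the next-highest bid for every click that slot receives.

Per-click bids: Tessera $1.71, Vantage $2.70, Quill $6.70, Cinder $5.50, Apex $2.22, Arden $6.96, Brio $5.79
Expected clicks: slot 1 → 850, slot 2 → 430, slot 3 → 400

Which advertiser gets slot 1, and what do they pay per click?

Arden; $6.70 per click

Sorting advertisers: $6.96 (Arden) > $6.70 (Quill) > $5.79 (Brio) > $5.50 (Cinder) > …
Slot 1 goes to the first-ranked bidder, Arden, who pays the next bid down: $6.70/click.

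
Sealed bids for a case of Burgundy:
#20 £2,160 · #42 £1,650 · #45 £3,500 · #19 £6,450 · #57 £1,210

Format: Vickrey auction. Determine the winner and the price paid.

Sorting bids: 6,450 (#19) > 3,500 (#45) > 2,160 (#20) > 1,650 (#42) > 1,210 (#57)
#19 is highest; pays the second-highest bid, £3,500.

#19 pays £3,500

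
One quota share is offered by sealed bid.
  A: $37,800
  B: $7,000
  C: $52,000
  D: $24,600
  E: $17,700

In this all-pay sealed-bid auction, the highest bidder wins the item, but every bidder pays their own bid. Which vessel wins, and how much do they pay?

C pays $52,000

Bids ranked: 52,000 (C) > 37,800 (A) > 24,600 (D) > 17,700 (E) > 7,000 (B)
C wins with the top bid; all bids are sunk regardless.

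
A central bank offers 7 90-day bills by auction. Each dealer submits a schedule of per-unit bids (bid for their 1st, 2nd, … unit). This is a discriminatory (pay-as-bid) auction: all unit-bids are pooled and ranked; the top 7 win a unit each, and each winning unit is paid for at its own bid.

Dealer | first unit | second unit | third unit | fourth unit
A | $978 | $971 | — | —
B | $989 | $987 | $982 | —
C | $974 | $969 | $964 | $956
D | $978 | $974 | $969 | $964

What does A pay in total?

A pays $978

Pooled unit-bids ranked (top 7): 989 (B-1), 987 (B-2), 982 (B-3), 978 (A-1), 978 (D-1), 974 (C-1), 974 (D-2)
Next rejected bid: $971 (not a price — pay-as-bid).
A's winning unit-bids: 978 = $978.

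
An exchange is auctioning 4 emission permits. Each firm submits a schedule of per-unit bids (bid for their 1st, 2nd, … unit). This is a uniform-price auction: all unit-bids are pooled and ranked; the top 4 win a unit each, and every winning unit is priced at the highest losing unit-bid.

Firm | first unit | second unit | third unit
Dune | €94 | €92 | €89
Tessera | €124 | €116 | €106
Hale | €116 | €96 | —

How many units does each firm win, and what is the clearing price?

Hale 1, Tessera 3; clearing price €96

Merging the schedules and taking the best 4: 124 (Tessera-1), 116 (Tessera-2), 116 (Hale-1), 106 (Tessera-3)
First bid not allocated: €96.
Allocation: Hale 1, Tessera 3.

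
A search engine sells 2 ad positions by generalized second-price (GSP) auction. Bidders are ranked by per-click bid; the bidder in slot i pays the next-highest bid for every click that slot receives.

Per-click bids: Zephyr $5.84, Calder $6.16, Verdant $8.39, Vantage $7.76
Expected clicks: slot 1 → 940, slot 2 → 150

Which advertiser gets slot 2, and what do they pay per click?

Per-click bids in order: $8.39 (Verdant) > $7.76 (Vantage) > $6.16 (Calder) > …
Slot 2 goes to the second-ranked bidder, Vantage, who pays the next bid down: $6.16/click.

Vantage; $6.16 per click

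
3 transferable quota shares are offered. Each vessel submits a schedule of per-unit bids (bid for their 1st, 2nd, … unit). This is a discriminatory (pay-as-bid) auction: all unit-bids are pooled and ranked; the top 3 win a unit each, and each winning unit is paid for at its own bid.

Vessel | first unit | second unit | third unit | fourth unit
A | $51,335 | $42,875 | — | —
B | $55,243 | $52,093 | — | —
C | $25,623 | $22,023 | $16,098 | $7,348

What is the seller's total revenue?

Merging the schedules and taking the best 3: 55,243 (B-1), 52,093 (B-2), 51,335 (A-1)
Next rejected bid: $42,875 (not a price — pay-as-bid).
Each winning unit pays its own bid.
Revenue = 55,243 + 52,093 + 51,335 = $158,671.

Total revenue: $158,671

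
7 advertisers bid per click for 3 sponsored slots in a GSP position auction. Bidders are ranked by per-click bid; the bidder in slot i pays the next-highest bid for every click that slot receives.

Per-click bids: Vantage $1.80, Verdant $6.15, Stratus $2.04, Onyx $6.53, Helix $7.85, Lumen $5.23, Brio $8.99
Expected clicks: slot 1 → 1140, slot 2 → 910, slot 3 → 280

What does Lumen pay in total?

Lumen pays $0.00

Per-click bids in order: $8.99 (Brio) > $7.85 (Helix) > $6.53 (Onyx) > $6.15 (Verdant) > …
Lumen ranks below slot 3 → no slot, pays nothing.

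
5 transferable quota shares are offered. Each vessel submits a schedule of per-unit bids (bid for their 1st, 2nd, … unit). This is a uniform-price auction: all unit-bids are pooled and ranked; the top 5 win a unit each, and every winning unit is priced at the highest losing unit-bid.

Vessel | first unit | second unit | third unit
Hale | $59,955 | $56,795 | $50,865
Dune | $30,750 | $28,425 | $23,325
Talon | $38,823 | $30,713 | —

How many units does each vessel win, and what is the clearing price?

Dune 1, Hale 3, Talon 1; clearing price $30,713

Merging the schedules and taking the best 5: 59,955 (Hale-1), 56,795 (Hale-2), 50,865 (Hale-3), 38,823 (Talon-1), 30,750 (Dune-1)
Highest rejected unit-bid = $30,713.
Allocation: Dune 1, Hale 3, Talon 1.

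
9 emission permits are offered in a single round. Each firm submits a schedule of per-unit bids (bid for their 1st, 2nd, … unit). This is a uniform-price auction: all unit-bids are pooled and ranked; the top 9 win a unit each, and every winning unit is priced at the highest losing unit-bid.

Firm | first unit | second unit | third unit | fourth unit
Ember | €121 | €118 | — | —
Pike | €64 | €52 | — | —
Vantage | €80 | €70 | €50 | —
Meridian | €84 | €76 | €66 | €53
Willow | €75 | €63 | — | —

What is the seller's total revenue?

All unit-bids, highest first — top 9: 121 (Ember-1), 118 (Ember-2), 84 (Meridian-1), 80 (Vantage-1), 76 (Meridian-2), 75 (Willow-1), 70 (Vantage-2), 66 (Meridian-3), 64 (Pike-1)
Highest rejected unit-bid = €63.
Allocation: Ember 2, Meridian 3, Pike 1, Vantage 2, Willow 1. Every unit priced at €63.
Revenue = 9 × 63 = €567.

Total revenue: €567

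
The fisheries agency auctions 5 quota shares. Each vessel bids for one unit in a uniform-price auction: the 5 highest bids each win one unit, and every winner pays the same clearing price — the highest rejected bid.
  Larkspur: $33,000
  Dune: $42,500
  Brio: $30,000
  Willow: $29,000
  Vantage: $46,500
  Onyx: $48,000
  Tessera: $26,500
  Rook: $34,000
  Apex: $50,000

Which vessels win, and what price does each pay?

Apex, Onyx, Vantage, Dune, Rook; each pays $33,000

Ordering the bids: 50,000 (Apex), 48,000 (Onyx), 46,500 (Vantage), 42,500 (Dune), 34,000 (Rook), 33,000 (Larkspur), 30,000 (Brio), …
Winners (5 units): Apex, Onyx, Vantage, Dune, Rook.
First losing bid is Larkspur's $33,000, which sets the uniform price.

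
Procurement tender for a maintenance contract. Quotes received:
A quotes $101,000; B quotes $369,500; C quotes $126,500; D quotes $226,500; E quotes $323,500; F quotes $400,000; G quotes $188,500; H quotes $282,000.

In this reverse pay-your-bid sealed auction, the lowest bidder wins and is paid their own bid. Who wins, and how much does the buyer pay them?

Reverse pay-your-bid sealed auction: the lowest bidder wins and is paid their own bid.
Bids ranked: 101,000 (A) < 126,500 (C) < 188,500 (G) < 226,500 (D) < 282,000 (H) < 323,500 (E) < …
A has the lowest bid and is paid exactly that: $101,000.

A is paid $101,000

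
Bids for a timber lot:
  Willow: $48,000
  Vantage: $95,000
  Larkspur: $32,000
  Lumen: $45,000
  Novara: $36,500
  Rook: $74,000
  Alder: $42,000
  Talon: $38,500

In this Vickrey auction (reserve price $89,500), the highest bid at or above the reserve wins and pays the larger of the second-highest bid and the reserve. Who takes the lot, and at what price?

Vantage pays $89,500

Rule: the highest bid at or above the reserve wins and pays the larger of the second-highest bid and the reserve.
Bids in order: 95,000 (Vantage) > 74,000 (Rook) > 48,000 (Willow) > 45,000 (Lumen) > 42,000 (Alder) > 38,500 (Talon) > …
Highest eligible bid: Vantage at $95,000.
max(second-highest $74,000, reserve $89,500) = $89,500.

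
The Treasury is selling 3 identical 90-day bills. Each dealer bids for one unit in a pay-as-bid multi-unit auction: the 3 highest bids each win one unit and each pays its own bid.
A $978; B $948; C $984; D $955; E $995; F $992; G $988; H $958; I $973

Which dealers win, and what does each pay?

Ordering the bids: 995 (E), 992 (F), 988 (G), 984 (C), 978 (A), …
Winners (3 units): E, F, G.
Each winner pays its own bid: E $995, F $992, G $988.

E $995, F $992, G $988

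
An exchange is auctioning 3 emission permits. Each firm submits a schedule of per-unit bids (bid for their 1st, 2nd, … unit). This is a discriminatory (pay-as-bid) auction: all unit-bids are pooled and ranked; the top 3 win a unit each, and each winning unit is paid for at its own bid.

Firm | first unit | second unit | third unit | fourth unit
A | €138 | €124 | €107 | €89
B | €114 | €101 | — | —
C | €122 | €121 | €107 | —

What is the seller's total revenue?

All unit-bids, highest first — top 3: 138 (A-1), 124 (A-2), 122 (C-1)
Next rejected bid: €121 (not a price — pay-as-bid).
Each winning unit pays its own bid.
Revenue = 138 + 124 + 122 = €384.

Total revenue: €384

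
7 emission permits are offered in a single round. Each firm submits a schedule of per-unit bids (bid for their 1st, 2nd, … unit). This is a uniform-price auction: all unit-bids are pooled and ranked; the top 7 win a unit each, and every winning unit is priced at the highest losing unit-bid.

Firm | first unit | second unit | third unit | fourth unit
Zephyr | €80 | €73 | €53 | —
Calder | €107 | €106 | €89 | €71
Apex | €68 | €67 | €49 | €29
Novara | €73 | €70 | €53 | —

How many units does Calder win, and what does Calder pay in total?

All unit-bids, highest first — top 7: 107 (Calder-1), 106 (Calder-2), 89 (Calder-3), 80 (Zephyr-1), 73 (Zephyr-2), 73 (Novara-1), 71 (Calder-4)
First bid not allocated: €70.
Calder wins 4 unit(s) at €70 each.

Calder: 4 units, pays €280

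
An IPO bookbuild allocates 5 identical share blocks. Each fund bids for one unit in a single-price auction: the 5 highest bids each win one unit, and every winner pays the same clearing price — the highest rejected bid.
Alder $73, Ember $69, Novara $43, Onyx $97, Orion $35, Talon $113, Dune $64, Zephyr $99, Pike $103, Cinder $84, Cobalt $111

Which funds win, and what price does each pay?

Sorting: 113 (Talon), 111 (Cobalt), 103 (Pike), 99 (Zephyr), 97 (Onyx), 84 (Cinder), 73 (Alder), …
Winners (5 units): Talon, Cobalt, Pike, Zephyr, Onyx.
Highest unsuccessful bid: $84 → clearing price.

Talon, Cobalt, Pike, Zephyr, Onyx; each pays $84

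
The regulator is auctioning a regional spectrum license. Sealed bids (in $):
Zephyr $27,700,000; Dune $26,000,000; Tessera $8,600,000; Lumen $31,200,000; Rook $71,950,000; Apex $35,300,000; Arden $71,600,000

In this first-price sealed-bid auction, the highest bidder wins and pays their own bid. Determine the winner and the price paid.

Rook pays $71,950,000

Bids in order: 71,950,000 (Rook) > 71,600,000 (Arden) > 35,300,000 (Apex) > 31,200,000 (Lumen) > 27,700,000 (Zephyr) > 26,000,000 (Dune) > …
Rook is highest → pays own bid, $71,950,000.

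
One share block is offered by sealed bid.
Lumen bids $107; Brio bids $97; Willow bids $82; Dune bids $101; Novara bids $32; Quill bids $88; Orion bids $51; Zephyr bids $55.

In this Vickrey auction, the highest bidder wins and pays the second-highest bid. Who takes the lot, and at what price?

Lumen pays $101

Bids ranked: 107 (Lumen) > 101 (Dune) > 97 (Brio) > 88 (Quill) > 82 (Willow) > 55 (Zephyr) > …
Second-price: Lumen pays Dune's bid of $101.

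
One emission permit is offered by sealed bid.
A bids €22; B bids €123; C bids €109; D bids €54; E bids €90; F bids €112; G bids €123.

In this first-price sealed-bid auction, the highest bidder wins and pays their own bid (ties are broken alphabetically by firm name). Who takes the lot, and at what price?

B pays €123

Rule: the highest bidder wins and pays their own bid.
Bids ranked: 123 (B) > 123 (G) > 112 (F) > 109 (C) > 90 (E) > 54 (D) > …
Tie at €123 → B wins by tie-break.
First-price: B pays what they bid, €123.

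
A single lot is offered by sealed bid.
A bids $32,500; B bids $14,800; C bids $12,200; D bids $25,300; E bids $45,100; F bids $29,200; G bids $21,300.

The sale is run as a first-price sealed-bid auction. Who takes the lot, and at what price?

Bids ranked: 45,100 (E) > 32,500 (A) > 29,200 (F) > 25,300 (D) > 21,300 (G) > 14,800 (B) > …
E has the highest bid and pays exactly that: $45,100.

E pays $45,100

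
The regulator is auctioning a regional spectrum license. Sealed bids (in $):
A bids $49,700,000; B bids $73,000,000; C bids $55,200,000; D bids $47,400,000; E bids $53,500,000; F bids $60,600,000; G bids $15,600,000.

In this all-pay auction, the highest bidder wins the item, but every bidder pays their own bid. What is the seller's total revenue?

Total revenue: $355,000,000

Bids ranked: 73,000,000 (B) > 60,600,000 (F) > 55,200,000 (C) > 53,500,000 (E) > 49,700,000 (A) > 47,400,000 (D) > …
Every bidder forfeits their bid regardless of winning.
Revenue = 49,700,000 + 73,000,000 + 55,200,000 + 47,400,000 + 53,500,000 + 60,600,000 + 15,600,000 = $355,000,000.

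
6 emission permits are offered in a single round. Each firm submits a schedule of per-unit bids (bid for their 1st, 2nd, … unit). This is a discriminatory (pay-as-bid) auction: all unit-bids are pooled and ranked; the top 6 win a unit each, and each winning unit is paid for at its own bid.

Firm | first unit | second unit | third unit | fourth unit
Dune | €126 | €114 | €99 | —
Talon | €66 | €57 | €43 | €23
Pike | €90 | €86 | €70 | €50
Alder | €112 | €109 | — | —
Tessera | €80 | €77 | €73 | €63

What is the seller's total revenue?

Total revenue: €650

All unit-bids, highest first — top 6: 126 (Dune-1), 114 (Dune-2), 112 (Alder-1), 109 (Alder-2), 99 (Dune-3), 90 (Pike-1)
Next rejected bid: €86 (not a price — pay-as-bid).
Each winning unit pays its own bid.
Revenue = 126 + 114 + 112 + 109 + 99 + 90 = €650.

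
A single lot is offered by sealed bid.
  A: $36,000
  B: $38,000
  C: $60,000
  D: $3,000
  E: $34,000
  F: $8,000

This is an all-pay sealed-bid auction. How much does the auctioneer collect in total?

All-pay sealed-bid auction: the highest bidder wins the item, but every bidder pays their own bid.
Bids in order: 60,000 (C) > 38,000 (B) > 36,000 (A) > 34,000 (E) > 8,000 (F) > 3,000 (D)
Every bidder forfeits their bid regardless of winning.
Revenue = 36,000 + 38,000 + 60,000 + 3,000 + 34,000 + 8,000 = $179,000.

Total revenue: $179,000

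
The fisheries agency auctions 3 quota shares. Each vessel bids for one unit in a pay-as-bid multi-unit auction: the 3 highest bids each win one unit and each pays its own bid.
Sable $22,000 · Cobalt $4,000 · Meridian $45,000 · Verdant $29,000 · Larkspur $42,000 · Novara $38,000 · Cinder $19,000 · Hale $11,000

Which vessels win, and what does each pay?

Sorting: 45,000 (Meridian), 42,000 (Larkspur), 38,000 (Novara), 29,000 (Verdant), 22,000 (Sable), …
Winners (3 units): Meridian, Larkspur, Novara.
Each winner pays its own bid: Meridian $45,000, Larkspur $42,000, Novara $38,000.

Meridian $45,000, Larkspur $42,000, Novara $38,000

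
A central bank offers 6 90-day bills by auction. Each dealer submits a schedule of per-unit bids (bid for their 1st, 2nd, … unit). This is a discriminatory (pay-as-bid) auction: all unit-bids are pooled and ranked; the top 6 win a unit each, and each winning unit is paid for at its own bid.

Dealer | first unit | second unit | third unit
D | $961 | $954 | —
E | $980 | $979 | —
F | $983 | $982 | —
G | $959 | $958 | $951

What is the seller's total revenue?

Total revenue: $5,844

All unit-bids, highest first — top 6: 983 (F-1), 982 (F-2), 980 (E-1), 979 (E-2), 961 (D-1), 959 (G-1)
Next rejected bid: $958 (not a price — pay-as-bid).
Each winning unit pays its own bid.
Revenue = 983 + 982 + 980 + 979 + 961 + 959 = $5,844.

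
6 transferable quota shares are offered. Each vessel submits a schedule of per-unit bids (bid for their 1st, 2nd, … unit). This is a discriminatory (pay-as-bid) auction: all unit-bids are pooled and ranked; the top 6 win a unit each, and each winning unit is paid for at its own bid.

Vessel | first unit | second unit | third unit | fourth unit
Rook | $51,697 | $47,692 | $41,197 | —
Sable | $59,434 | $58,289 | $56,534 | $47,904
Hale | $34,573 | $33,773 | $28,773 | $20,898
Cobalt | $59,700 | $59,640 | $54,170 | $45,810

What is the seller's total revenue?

Total revenue: $347,767

Pooled unit-bids ranked (top 6): 59,700 (Cobalt-1), 59,640 (Cobalt-2), 59,434 (Sable-1), 58,289 (Sable-2), 56,534 (Sable-3), 54,170 (Cobalt-3)
Next rejected bid: $51,697 (not a price — pay-as-bid).
Each winning unit pays its own bid.
Revenue = 59,700 + 59,640 + 59,434 + 58,289 + 56,534 + 54,170 = $347,767.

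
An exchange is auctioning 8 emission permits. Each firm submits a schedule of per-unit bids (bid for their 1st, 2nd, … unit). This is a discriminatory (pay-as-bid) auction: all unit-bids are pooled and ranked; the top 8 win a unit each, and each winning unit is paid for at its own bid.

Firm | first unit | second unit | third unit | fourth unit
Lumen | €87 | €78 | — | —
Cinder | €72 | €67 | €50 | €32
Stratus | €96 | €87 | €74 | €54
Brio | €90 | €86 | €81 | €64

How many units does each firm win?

Brio 3, Lumen 2, Stratus 3

All unit-bids, highest first — top 8: 96 (Stratus-1), 90 (Brio-1), 87 (Lumen-1), 87 (Stratus-2), 86 (Brio-2), 81 (Brio-3), 78 (Lumen-2), 74 (Stratus-3)
Next rejected bid: €72 (not a price — pay-as-bid).
Allocation: Brio 3, Lumen 2, Stratus 3.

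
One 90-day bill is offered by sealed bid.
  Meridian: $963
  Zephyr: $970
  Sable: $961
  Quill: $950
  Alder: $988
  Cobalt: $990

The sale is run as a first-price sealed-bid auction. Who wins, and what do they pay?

Rule: the highest bidder wins and pays their own bid.
Sorting bids: 990 (Cobalt) > 988 (Alder) > 970 (Zephyr) > 963 (Meridian) > 961 (Sable) > 950 (Quill)
Cobalt is highest → pays own bid, $990.

Cobalt pays $990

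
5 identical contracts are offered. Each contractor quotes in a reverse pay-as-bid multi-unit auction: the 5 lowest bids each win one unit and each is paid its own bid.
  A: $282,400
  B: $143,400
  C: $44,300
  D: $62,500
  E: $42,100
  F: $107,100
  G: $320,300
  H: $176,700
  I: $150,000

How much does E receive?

Bids ranked low→high: 42,100 (E), 44,300 (C), 62,500 (D), 107,100 (F), 143,400 (B), 150,000 (I), 176,700 (H), …
Winners (5 units): E, C, D, F, B.
E wins → own bid $42,100.

E is paid $42,100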